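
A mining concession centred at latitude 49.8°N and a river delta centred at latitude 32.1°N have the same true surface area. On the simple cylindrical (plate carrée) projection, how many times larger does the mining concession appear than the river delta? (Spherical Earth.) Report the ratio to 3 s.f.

For the equirectangular projection with φ₀ = 0 (plate carrée), h = 1 along meridians and k = sec φ along parallels.
Areal scale at 49.8°: h·k = 1.000 × 1.549 = 1.549.
Areal scale at 32.1°: h·k = 1.000 × 1.180 = 1.180.
Ratio = 1.549/1.180 ≈ 1.31.

1.31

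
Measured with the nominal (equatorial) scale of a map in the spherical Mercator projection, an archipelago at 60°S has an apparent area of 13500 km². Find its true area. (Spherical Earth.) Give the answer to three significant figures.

The Mercator projection is conformal; its linear scale factor is the same in every direction and equals sec φ = 1/cos φ.
Areal scale = k² = sec²φ = 1/cos²(60°) = 1/0.5000² = 4.000.
True area = apparent / (areal scale) = 13500 / 4.000 ≈ 3380 km².

3380 km²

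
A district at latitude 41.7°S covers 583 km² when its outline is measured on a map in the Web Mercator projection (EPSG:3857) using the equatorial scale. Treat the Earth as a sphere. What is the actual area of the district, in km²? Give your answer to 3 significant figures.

For Mercator, h = k = sec φ (a conformal cylindrical projection has a single point scale, 1/cos φ).
Areal scale = k² = sec²φ = 1/cos²(41.7°) = 1/0.7466² = 1.794.
True area = apparent / (areal scale) = 583 / 1.794 ≈ 325 km².

325 km²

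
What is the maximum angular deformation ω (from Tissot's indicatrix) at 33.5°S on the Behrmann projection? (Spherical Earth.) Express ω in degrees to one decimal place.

The Behrmann projection is cylindrical equal-area with φ₀ = 30°. Cylindrical equal-area (φ₀ = 30°): h = cos φ / cos 30° along meridians, k = cos 30° / cos φ along parallels; h·k = 1.
At 33.5°: h = 0.9629, k = 1.039; principal scales a = 1.039, b = 0.9629.
sin(ω/2) = (a − b)/(a + b) = 0.07565/2.001 = 0.03780, so ω = 2 arcsin(0.03780) ≈ 4.3°.

4.3°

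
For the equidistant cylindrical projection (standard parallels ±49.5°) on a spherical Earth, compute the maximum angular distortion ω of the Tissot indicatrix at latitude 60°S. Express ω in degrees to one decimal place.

14.9°

The equidistant cylindrical projection with φ₀ = 49.5° has h = 1 (meridians true) and k = cos φ₀ / cos φ along parallels.
At 60°: h = 1.000, k = 1.299; principal scales a = 1.299, b = 1.000.
sin(ω/2) = (a − b)/(a + b) = 0.2989/2.299 = 0.1300, so ω = 2 arcsin(0.1300) ≈ 14.9°.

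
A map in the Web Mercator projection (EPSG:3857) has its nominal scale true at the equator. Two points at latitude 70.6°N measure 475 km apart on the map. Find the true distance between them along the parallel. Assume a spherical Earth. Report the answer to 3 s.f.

The Mercator projection is conformal; its linear scale factor is the same in every direction and equals sec φ = 1/cos φ.
Along the parallel at 70.6°, map distances are exaggerated by k = sec 70.6° = 3.011.
True distance = 475 / 3.011 = 475 × cos 70.6° ≈ 158 km.

158 km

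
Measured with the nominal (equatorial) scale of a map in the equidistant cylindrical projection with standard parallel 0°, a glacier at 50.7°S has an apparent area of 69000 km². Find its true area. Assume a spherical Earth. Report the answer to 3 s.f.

For the equirectangular projection with φ₀ = 0 (plate carrée), h = 1 along meridians and k = sec φ along parallels.
Areal scale = h·k = 1 × sec φ; at 50.7°, h = 1.000, k = 1.579, so h·k = 1.579.
True area = apparent / (areal scale) = 69000 / 1.579 ≈ 43700 km².

43700 km²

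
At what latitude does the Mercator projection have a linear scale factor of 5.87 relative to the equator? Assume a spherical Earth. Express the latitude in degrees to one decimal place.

Mercator scale is k = sec φ = 1/cos φ.
1/cos φ = 5.87  ⇒  cos φ = 0.1704  ⇒  φ = arccos(0.1704) ≈ 80.2°.

80.2°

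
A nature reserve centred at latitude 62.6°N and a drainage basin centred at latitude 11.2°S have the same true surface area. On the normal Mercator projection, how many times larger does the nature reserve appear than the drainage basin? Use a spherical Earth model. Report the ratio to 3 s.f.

4.54

Mercator areal scale is sec²φ.
At 62.6°: sec²(62.6°) = 1/0.4602² = 4.722.
At 11.2°: sec²(11.2°) = 1/0.9810² = 1.039.
Ratio = 4.722/1.039 = cos²(11.2°)/cos²(62.6°) ≈ 4.54.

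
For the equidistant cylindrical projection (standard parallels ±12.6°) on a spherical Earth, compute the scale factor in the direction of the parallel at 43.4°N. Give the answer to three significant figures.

1.34

With standard parallel φ₀ = 12.6°, the equirectangular projection gives x = Rλ cos φ₀, y = Rφ, so h = 1 and k = cos 12.6° / cos φ.
k = cos 12.6° / cos 43.4° = 0.9759/0.7266 = 1.343.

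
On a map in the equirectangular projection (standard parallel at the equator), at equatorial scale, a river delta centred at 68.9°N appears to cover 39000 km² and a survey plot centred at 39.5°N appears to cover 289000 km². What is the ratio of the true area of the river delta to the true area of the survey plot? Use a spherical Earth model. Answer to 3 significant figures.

0.0630

Plate carrée has h = 1 and k = sec φ, giving areal scale sec φ; true area = (apparent area) · cos φ.
True area of river delta: 39000 × cos(68.9°) = 39000 × 0.3600 = 14040 km².
True area of survey plot: 289000 × cos(39.5°) = 289000 × 0.7716 = 223000 km².
Ratio = 14040 / 223000 ≈ 0.0630.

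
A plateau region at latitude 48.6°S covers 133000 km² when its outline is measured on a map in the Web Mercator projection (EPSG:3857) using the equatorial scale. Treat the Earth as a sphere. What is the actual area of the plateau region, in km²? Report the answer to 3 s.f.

The Mercator projection is conformal; its linear scale factor is the same in every direction and equals sec φ = 1/cos φ.
Areal scale = k² = sec²φ = 1/cos²(48.6°) = 1/0.6613² = 2.287.
True area = apparent / (areal scale) = 133000 / 2.287 ≈ 58200 km².

58200 km²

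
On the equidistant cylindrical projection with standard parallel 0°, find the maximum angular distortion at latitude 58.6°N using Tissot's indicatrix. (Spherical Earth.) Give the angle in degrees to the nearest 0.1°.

In the plate carrée (x = Rλ, y = Rφ), meridians are true-scale (h = 1) and parallels are stretched by k = sec φ.
At 58.6°: h = 1.000, k = 1.919; principal scales a = 1.919, b = 1.000.
sin(ω/2) = (a − b)/(a + b) = 0.9194/2.919 = 0.3149, so ω = 2 arcsin(0.3149) ≈ 36.7°.

36.7°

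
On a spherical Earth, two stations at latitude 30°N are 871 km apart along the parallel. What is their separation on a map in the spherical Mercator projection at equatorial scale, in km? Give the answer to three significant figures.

The Mercator projection is conformal; its linear scale factor is the same in every direction and equals sec φ = 1/cos φ.
Along the parallel, k = sec 30° = 1/0.8660 = 1.155.
Map distance = 871 × 1.155 ≈ 1010 km.

1010 km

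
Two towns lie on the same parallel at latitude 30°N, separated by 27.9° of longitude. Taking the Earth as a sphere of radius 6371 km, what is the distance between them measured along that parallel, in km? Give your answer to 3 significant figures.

Arc length along a parallel = R cos φ · Δλ (with Δλ in radians).
= 6371 × cos 30° × (27.9° × π/180) = 6371 × 0.8660 × 0.4869 ≈ 2690 km.

2690 km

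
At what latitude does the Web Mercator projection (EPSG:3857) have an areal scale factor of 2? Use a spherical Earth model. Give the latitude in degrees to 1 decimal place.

Mercator areal scale is sec²φ.
sec²φ = 2  ⇒  cos²φ = 0.5000  ⇒  cos φ = 0.7071.
φ = arccos(0.7071) ≈ 45.0°.

45.0°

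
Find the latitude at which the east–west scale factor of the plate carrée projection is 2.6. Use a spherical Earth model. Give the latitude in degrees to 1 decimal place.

Plate carrée: h = 1, k = sec φ along parallels.
sec φ = 2.6  ⇒  cos φ = 0.3846  ⇒  φ ≈ 67.4°.

67.4°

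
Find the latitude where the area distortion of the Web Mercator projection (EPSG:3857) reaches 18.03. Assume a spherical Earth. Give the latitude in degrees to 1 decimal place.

76.4°

Mercator areal scale is sec²φ.
sec²φ = 18.03  ⇒  cos²φ = 0.05546  ⇒  cos φ = 0.2355.
φ = arccos(0.2355) ≈ 76.4°.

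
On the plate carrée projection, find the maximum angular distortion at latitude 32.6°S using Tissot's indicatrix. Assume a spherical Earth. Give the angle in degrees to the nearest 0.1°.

9.8°

For the equirectangular projection with φ₀ = 0 (plate carrée), h = 1 along meridians and k = sec φ along parallels.
At 32.6°: h = 1.000, k = 1.187; principal scales a = 1.187, b = 1.000.
sin(ω/2) = (a − b)/(a + b) = 0.1870/2.187 = 0.08551, so ω = 2 arcsin(0.08551) ≈ 9.8°.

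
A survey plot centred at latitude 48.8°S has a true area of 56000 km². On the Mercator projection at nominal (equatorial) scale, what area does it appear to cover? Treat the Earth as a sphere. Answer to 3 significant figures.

129000 km²

The Mercator projection is conformal; its linear scale factor is the same in every direction and equals sec φ = 1/cos φ.
Areal scale = k² = sec²φ = 1/cos²(48.8°) = 1/0.6587² = 2.305.
Apparent area = 56000 × 2.305 ≈ 129000 km².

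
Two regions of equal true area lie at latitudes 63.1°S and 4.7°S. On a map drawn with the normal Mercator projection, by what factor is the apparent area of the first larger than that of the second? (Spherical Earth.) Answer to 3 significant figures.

Mercator areal scale is sec²φ.
At 63.1°: sec²(63.1°) = 1/0.4524² = 4.885.
At 4.7°: sec²(4.7°) = 1/0.9966² = 1.007.
Ratio = 4.885/1.007 = cos²(4.7°)/cos²(63.1°) ≈ 4.85.

4.85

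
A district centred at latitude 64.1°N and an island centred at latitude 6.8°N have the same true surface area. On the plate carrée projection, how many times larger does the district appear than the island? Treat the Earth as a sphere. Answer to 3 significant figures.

For the equirectangular projection with φ₀ = 0 (plate carrée), h = 1 along meridians and k = sec φ along parallels.
Areal scale at 64.1°: h·k = 1.000 × 2.289 = 2.289.
Areal scale at 6.8°: h·k = 1.000 × 1.007 = 1.007.
Ratio = 2.289/1.007 ≈ 2.27.

2.27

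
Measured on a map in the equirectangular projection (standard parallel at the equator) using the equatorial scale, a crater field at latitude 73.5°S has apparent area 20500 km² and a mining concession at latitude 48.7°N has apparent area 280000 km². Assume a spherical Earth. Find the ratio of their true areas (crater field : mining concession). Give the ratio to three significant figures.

On the plate carrée, areal scale = h·k = 1 × sec φ, so true area = apparent × cos φ.
True area of crater field: 20500 × cos(73.5°) = 20500 × 0.2840 = 5822 km².
True area of mining concession: 280000 × cos(48.7°) = 280000 × 0.6600 = 184800 km².
Ratio = 5822 / 184800 ≈ 0.0315.

0.0315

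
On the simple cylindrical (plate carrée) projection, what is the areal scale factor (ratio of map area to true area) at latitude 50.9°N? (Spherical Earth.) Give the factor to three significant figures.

1.59

In the plate carrée (x = Rλ, y = Rφ), meridians are true-scale (h = 1) and parallels are stretched by k = sec φ.
Areal scale = h·k = 1 × sec φ; at 50.9°, h = 1.000, k = 1.586, so h·k = 1.586.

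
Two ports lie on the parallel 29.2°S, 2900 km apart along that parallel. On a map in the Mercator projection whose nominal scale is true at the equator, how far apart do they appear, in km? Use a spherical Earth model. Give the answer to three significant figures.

3320 km

Mercator is conformal, so the point scale is isotropic: h = k = sec φ = 1/cos φ.
Along the parallel, k = sec 29.2° = 1/0.8729 = 1.146.
Map distance = 2900 × 1.146 ≈ 3320 km.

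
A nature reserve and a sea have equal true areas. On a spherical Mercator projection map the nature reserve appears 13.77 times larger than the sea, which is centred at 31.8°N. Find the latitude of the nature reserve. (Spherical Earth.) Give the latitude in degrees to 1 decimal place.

Mercator areal scale is sec²φ, so apparent-area ratio = sec²φ₁ / sec²φ₂ = cos²φ₂ / cos²φ₁.
cos²φ₂ / cos²φ₁ = 13.77  ⇒  cos φ₁ = cos 31.8° / √13.77 = 0.8499/3.711 = 0.2290.
φ₁ = arccos(0.2290) ≈ 76.8°.

76.8°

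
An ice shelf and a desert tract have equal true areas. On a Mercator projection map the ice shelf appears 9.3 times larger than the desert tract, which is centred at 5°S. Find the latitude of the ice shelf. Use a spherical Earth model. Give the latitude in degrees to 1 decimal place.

70.9°

For equal true areas on Mercator, apparent areas scale as sec²φ, so the ratio is cos²φ₂ / cos²φ₁.
cos²φ₂ / cos²φ₁ = 9.3  ⇒  cos φ₁ = cos 5° / √9.3 = 0.9962/3.050 = 0.3267.
φ₁ = arccos(0.3267) ≈ 70.9°.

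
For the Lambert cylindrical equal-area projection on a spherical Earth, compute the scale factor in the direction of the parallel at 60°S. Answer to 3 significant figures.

2.00

The Lambert cylindrical equal-area projection is the cylindrical equal-area projection with its standard parallel at the equator (φ₀ = 0). Cylindrical equal-area (φ₀ = 0°): h = cos φ / cos 0° along meridians, k = cos 0° / cos φ along parallels; h·k = 1.
k = cos 0° / cos 60° = 1.000/0.5000 = 2.000.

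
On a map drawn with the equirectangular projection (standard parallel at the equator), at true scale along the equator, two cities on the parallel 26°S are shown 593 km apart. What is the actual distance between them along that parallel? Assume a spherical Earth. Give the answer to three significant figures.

533 km

Plate carrée maps x = Rλ, y = Rφ. The meridian scale is h = 1 and the parallel scale is k = 1/cos φ = sec φ.
Along the parallel at 26°, map distances are exaggerated by k = sec 26° = 1.113.
True distance = 593 / 1.113 = 593 × cos 26° ≈ 533 km.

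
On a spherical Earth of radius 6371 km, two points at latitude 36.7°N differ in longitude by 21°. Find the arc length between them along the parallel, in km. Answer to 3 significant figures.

1870 km

Arc length along a parallel = R cos φ · Δλ (with Δλ in radians).
= 6371 × cos 36.7° × (21° × π/180) = 6371 × 0.8018 × 0.3665 ≈ 1870 km.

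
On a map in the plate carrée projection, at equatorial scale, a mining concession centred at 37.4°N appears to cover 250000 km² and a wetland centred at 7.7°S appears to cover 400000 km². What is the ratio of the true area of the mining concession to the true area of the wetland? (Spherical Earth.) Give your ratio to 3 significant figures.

0.501

Plate carrée has h = 1 and k = sec φ, giving areal scale sec φ; true area = (apparent area) · cos φ.
True area of mining concession: 250000 × cos(37.4°) = 250000 × 0.7944 = 198600 km².
True area of wetland: 400000 × cos(7.7°) = 400000 × 0.9910 = 396400 km².
Ratio = 198600 / 396400 ≈ 0.501.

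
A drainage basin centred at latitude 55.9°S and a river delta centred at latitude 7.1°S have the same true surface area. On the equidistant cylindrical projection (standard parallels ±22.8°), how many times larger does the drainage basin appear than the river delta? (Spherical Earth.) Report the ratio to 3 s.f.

1.77

In the equirectangular projection with standard parallel φ₀ = 22.8° (x = Rλ cos φ₀, y = Rφ), meridians are true-scale (h = 1) and the parallel scale is k = cos φ₀ / cos φ.
Areal scale at 55.9°: h·k = 1.000 × 1.644 = 1.644.
Areal scale at 7.1°: h·k = 1.000 × 0.9290 = 0.9290.
Ratio = 1.644/0.9290 ≈ 1.77.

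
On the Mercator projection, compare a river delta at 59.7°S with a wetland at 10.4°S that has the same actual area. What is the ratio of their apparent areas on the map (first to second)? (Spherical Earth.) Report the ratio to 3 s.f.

3.80

Mercator areal scale is sec²φ.
At 59.7°: sec²(59.7°) = 1/0.5045² = 3.929.
At 10.4°: sec²(10.4°) = 1/0.9836² = 1.034.
Ratio = 3.929/1.034 = cos²(10.4°)/cos²(59.7°) ≈ 3.80.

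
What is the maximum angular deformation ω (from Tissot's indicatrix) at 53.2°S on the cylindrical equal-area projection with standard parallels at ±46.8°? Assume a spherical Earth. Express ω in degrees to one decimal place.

15.2°

Cylindrical equal-area (φ₀ = 46.8°): h = cos φ / cos 46.8° along meridians, k = cos 46.8° / cos φ along parallels; h·k = 1.
At 53.2°: h = 0.8751, k = 1.143; principal scales a = 1.143, b = 0.8751.
sin(ω/2) = (a − b)/(a + b) = 0.2677/2.018 = 0.1327, so ω = 2 arcsin(0.1327) ≈ 15.2°.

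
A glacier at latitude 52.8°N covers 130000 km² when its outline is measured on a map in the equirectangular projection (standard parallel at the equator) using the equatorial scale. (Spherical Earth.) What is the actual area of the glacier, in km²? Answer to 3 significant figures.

78600 km²

Plate carrée maps x = Rλ, y = Rφ. The meridian scale is h = 1 and the parallel scale is k = 1/cos φ = sec φ.
Areal scale = h·k = 1 × sec φ; at 52.8°, h = 1.000, k = 1.654, so h·k = 1.654.
True area = apparent / (areal scale) = 130000 / 1.654 ≈ 78600 km².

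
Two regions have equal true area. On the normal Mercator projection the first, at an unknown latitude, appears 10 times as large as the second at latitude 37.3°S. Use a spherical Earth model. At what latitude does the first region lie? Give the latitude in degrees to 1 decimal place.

75.4°

For equal true areas on Mercator, apparent areas scale as sec²φ, so the ratio is cos²φ₂ / cos²φ₁.
cos²φ₂ / cos²φ₁ = 10  ⇒  cos φ₁ = cos 37.3° / √10 = 0.7955/3.162 = 0.2516.
φ₁ = arccos(0.2516) ≈ 75.4°.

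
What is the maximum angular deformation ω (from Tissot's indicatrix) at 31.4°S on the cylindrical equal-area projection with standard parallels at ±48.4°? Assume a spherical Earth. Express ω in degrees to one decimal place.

28.5°

A cylindrical equal-area projection with standard parallel φ₀ has meridian scale h = cos φ / cos φ₀ and parallel scale k = cos φ₀ / cos φ (so areas are preserved, h·k = 1).
At 31.4°: h = 1.286, k = 0.7778; principal scales a = 1.286, b = 0.7778.
sin(ω/2) = (a − b)/(a + b) = 0.5078/2.063 = 0.2461, so ω = 2 arcsin(0.2461) ≈ 28.5°.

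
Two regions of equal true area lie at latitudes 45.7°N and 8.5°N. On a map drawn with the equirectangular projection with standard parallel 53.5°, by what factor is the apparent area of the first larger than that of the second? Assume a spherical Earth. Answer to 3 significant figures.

1.42

The equidistant cylindrical projection with φ₀ = 53.5° has h = 1 (meridians true) and k = cos φ₀ / cos φ along parallels.
Areal scale at 45.7°: h·k = 1.000 × 0.8517 = 0.8517.
Areal scale at 8.5°: h·k = 1.000 × 0.6014 = 0.6014.
Ratio = 0.8517/0.6014 ≈ 1.42.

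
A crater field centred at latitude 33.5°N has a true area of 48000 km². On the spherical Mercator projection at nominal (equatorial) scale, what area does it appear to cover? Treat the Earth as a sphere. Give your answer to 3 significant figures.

Mercator is conformal, so the point scale is isotropic: h = k = sec φ = 1/cos φ.
Areal scale = k² = sec²φ = 1/cos²(33.5°) = 1/0.8339² = 1.438.
Apparent area = 48000 × 1.438 ≈ 69000 km².

69000 km²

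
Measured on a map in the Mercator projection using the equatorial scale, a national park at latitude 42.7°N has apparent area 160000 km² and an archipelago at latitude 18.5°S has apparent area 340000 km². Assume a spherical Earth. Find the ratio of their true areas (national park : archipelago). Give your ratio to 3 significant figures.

0.283

Mercator's areal exaggeration is sec²φ; hence true area = (apparent area) · cos²φ.
True area of national park: 160000 × cos²(42.7°) = 160000 × 0.5401 = 86420 km².
True area of archipelago: 340000 × cos²(18.5°) = 340000 × 0.8993 = 305800 km².
Ratio = 86420 / 305800 ≈ 0.283.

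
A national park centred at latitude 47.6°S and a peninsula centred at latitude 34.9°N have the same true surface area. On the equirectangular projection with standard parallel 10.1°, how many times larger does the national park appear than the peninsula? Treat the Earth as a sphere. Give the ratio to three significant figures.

With standard parallel φ₀ = 10.1°, the equirectangular projection gives x = Rλ cos φ₀, y = Rφ, so h = 1 and k = cos 10.1° / cos φ.
Areal scale at 47.6°: h·k = 1.000 × 1.460 = 1.460.
Areal scale at 34.9°: h·k = 1.000 × 1.200 = 1.200.
Ratio = 1.460/1.200 ≈ 1.22.

1.22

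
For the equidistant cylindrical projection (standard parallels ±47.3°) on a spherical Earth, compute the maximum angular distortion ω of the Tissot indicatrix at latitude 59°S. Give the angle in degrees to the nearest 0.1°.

With standard parallel φ₀ = 47.3°, the equirectangular projection gives x = Rλ cos φ₀, y = Rφ, so h = 1 and k = cos 47.3° / cos φ.
At 59°: h = 1.000, k = 1.317; principal scales a = 1.317, b = 1.000.
sin(ω/2) = (a − b)/(a + b) = 0.3167/2.317 = 0.1367, so ω = 2 arcsin(0.1367) ≈ 15.7°.

15.7°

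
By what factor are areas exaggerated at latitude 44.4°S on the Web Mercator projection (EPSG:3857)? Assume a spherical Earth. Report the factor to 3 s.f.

Mercator is conformal, so the point scale is isotropic: h = k = sec φ = 1/cos φ.
Areal scale = k² = sec²φ = 1/cos²(44.4°) = 1/0.7145² = 1.959.

1.96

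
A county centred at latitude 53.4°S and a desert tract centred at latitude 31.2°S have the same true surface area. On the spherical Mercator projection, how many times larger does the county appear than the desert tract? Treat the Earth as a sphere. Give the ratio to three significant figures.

2.06

Mercator is conformal with k = sec φ, so areal scale = k² = sec²φ.
At 53.4°: sec²(53.4°) = 1/0.5962² = 2.813.
At 31.2°: sec²(31.2°) = 1/0.8554² = 1.367.
Ratio = 2.813/1.367 = cos²(31.2°)/cos²(53.4°) ≈ 2.06.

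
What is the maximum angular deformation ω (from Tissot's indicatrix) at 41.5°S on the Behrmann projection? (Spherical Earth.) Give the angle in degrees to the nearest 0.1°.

16.6°

The Behrmann projection is cylindrical equal-area with φ₀ = 30°. For cylindrical equal-area with standard parallel φ₀, h = cos φ / cos φ₀ and k = cos φ₀ / cos φ, so h·k = 1.
At 41.5°: h = 0.8648, k = 1.156; principal scales a = 1.156, b = 0.8648.
sin(ω/2) = (a − b)/(a + b) = 0.2915/2.021 = 0.1442, so ω = 2 arcsin(0.1442) ≈ 16.6°.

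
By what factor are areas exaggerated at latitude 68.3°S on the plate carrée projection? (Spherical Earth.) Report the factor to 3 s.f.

Plate carrée maps x = Rλ, y = Rφ. The meridian scale is h = 1 and the parallel scale is k = 1/cos φ = sec φ.
Areal scale = h·k = 1 × sec φ; at 68.3°, h = 1.000, k = 2.705, so h·k = 2.705.

2.70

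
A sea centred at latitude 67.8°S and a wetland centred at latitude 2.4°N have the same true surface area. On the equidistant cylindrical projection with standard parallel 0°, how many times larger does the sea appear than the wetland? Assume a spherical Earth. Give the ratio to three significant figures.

Plate carrée maps x = Rλ, y = Rφ. The meridian scale is h = 1 and the parallel scale is k = 1/cos φ = sec φ.
Areal scale at 67.8°: h·k = 1.000 × 2.647 = 2.647.
Areal scale at 2.4°: h·k = 1.000 × 1.001 = 1.001.
Ratio = 2.647/1.001 ≈ 2.64.

2.64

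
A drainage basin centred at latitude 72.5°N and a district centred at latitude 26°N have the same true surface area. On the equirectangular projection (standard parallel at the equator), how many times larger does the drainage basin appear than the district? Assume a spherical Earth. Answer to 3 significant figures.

2.99

Plate carrée maps x = Rλ, y = Rφ. The meridian scale is h = 1 and the parallel scale is k = 1/cos φ = sec φ.
Areal scale at 72.5°: h·k = 1.000 × 3.326 = 3.326.
Areal scale at 26°: h·k = 1.000 × 1.113 = 1.113.
Ratio = 3.326/1.113 ≈ 2.99.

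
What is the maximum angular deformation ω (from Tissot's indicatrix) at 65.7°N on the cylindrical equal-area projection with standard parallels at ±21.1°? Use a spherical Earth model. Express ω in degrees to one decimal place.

84.8°

Cylindrical equal-area (φ₀ = 21.1°): h = cos φ / cos 21.1° along meridians, k = cos 21.1° / cos φ along parallels; h·k = 1.
At 65.7°: h = 0.4411, k = 2.267; principal scales a = 2.267, b = 0.4411.
sin(ω/2) = (a − b)/(a + b) = 1.826/2.708 = 0.6743, so ω = 2 arcsin(0.6743) ≈ 84.8°.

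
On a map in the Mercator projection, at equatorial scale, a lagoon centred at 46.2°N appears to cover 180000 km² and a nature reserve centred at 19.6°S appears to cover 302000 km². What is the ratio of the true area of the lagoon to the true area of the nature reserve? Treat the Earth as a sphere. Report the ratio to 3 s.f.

0.322

Since Mercator area scale is 1/cos²φ, the true area equals the apparent area multiplied by cos²φ.
True area of lagoon: 180000 × cos²(46.2°) = 180000 × 0.4791 = 86230 km².
True area of nature reserve: 302000 × cos²(19.6°) = 302000 × 0.8875 = 268000 km².
Ratio = 86230 / 268000 ≈ 0.322.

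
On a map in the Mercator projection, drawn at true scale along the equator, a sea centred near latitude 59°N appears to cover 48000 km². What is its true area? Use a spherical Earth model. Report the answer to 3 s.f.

12700 km²

Mercator is conformal, so the point scale is isotropic: h = k = sec φ = 1/cos φ.
Areal scale = k² = sec²φ = 1/cos²(59°) = 1/0.5150² = 3.770.
True area = apparent / (areal scale) = 48000 / 3.770 ≈ 12700 km².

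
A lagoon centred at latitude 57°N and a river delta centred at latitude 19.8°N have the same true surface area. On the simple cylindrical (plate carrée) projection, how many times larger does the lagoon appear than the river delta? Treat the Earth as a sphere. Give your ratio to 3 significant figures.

1.73

In the plate carrée (x = Rλ, y = Rφ), meridians are true-scale (h = 1) and parallels are stretched by k = sec φ.
Areal scale at 57°: h·k = 1.000 × 1.836 = 1.836.
Areal scale at 19.8°: h·k = 1.000 × 1.063 = 1.063.
Ratio = 1.836/1.063 ≈ 1.73.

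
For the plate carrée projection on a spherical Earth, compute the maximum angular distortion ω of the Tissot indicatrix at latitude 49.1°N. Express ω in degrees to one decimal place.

Plate carrée maps x = Rλ, y = Rφ. The meridian scale is h = 1 and the parallel scale is k = 1/cos φ = sec φ.
At 49.1°: h = 1.000, k = 1.527; principal scales a = 1.527, b = 1.000.
sin(ω/2) = (a − b)/(a + b) = 0.5273/2.527 = 0.2086, so ω = 2 arcsin(0.2086) ≈ 24.1°.

24.1°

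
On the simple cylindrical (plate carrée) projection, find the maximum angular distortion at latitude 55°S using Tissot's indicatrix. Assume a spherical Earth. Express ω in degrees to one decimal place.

In the plate carrée (x = Rλ, y = Rφ), meridians are true-scale (h = 1) and parallels are stretched by k = sec φ.
At 55°: h = 1.000, k = 1.743; principal scales a = 1.743, b = 1.000.
sin(ω/2) = (a − b)/(a + b) = 0.7434/2.743 = 0.2710, so ω = 2 arcsin(0.2710) ≈ 31.4°.

31.4°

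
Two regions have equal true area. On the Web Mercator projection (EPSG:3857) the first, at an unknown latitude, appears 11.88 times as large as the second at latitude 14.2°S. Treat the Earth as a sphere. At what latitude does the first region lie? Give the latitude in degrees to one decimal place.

Mercator areal scale is sec²φ, so apparent-area ratio = sec²φ₁ / sec²φ₂ = cos²φ₂ / cos²φ₁.
cos²φ₂ / cos²φ₁ = 11.88  ⇒  cos φ₁ = cos 14.2° / √11.88 = 0.9694/3.447 = 0.2813.
φ₁ = arccos(0.2813) ≈ 73.7°.

73.7°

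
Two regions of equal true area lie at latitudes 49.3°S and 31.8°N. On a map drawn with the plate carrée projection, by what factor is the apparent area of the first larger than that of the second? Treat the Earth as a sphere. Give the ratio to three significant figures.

Plate carrée maps x = Rλ, y = Rφ. The meridian scale is h = 1 and the parallel scale is k = 1/cos φ = sec φ.
Areal scale at 49.3°: h·k = 1.000 × 1.534 = 1.534.
Areal scale at 31.8°: h·k = 1.000 × 1.177 = 1.177.
Ratio = 1.534/1.177 ≈ 1.30.

1.30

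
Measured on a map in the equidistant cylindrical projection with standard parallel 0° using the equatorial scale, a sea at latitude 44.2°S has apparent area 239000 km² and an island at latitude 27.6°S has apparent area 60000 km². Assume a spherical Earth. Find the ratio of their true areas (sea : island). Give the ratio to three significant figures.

On the plate carrée, areal scale = h·k = 1 × sec φ, so true area = apparent × cos φ.
True area of sea: 239000 × cos(44.2°) = 239000 × 0.7169 = 171300 km².
True area of island: 60000 × cos(27.6°) = 60000 × 0.8862 = 53170 km².
Ratio = 171300 / 53170 ≈ 3.22.

3.22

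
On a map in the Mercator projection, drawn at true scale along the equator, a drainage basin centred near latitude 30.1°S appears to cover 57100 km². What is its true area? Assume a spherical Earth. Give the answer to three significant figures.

42700 km²

For Mercator, h = k = sec φ (a conformal cylindrical projection has a single point scale, 1/cos φ).
Areal scale = k² = sec²φ = 1/cos²(30.1°) = 1/0.8652² = 1.336.
True area = apparent / (areal scale) = 57100 / 1.336 ≈ 42700 km².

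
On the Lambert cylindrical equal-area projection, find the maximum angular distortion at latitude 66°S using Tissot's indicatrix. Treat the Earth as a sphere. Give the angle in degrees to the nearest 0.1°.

The Lambert cylindrical equal-area projection is the cylindrical equal-area projection with its standard parallel at the equator (φ₀ = 0). For cylindrical equal-area with standard parallel φ₀, h = cos φ / cos φ₀ and k = cos φ₀ / cos φ, so h·k = 1.
At 66°: h = 0.4067, k = 2.459; principal scales a = 2.459, b = 0.4067.
sin(ω/2) = (a − b)/(a + b) = 2.052/2.865 = 0.7161, so ω = 2 arcsin(0.7161) ≈ 91.5°.

91.5°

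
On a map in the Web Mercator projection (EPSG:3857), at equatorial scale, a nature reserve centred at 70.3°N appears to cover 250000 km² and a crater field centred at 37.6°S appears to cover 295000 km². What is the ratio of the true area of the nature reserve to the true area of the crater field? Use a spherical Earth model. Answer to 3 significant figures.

0.153

Since Mercator area scale is 1/cos²φ, the true area equals the apparent area multiplied by cos²φ.
True area of nature reserve: 250000 × cos²(70.3°) = 250000 × 0.1136 = 28410 km².
True area of crater field: 295000 × cos²(37.6°) = 295000 × 0.6277 = 185200 km².
Ratio = 28410 / 185200 ≈ 0.153.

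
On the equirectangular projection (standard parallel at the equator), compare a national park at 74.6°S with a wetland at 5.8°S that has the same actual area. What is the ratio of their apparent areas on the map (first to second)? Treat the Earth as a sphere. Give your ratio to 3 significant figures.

For the equirectangular projection with φ₀ = 0 (plate carrée), h = 1 along meridians and k = sec φ along parallels.
Areal scale at 74.6°: h·k = 1.000 × 3.766 = 3.766.
Areal scale at 5.8°: h·k = 1.000 × 1.005 = 1.005.
Ratio = 3.766/1.005 ≈ 3.75.

3.75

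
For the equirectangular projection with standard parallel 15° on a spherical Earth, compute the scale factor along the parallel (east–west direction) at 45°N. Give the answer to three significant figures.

The equidistant cylindrical projection with φ₀ = 15° has h = 1 (meridians true) and k = cos φ₀ / cos φ along parallels.
k = cos 15° / cos 45° = 0.9659/0.7071 = 1.366.

1.37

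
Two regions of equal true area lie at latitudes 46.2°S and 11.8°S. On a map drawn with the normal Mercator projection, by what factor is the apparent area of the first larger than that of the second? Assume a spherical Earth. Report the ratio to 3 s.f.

On Mercator, area is exaggerated by sec²φ = 1/cos²φ.
At 46.2°: sec²(46.2°) = 1/0.6921² = 2.087.
At 11.8°: sec²(11.8°) = 1/0.9789² = 1.044.
Ratio = 2.087/1.044 = cos²(11.8°)/cos²(46.2°) ≈ 2.00.

2.00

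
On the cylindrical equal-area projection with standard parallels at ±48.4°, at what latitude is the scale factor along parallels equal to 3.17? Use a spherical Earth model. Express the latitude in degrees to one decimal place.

77.9°

Cylindrical equal-area (φ₀ = 48.4°): h = cos φ / cos 48.4° along meridians, k = cos 48.4° / cos φ along parallels; h·k = 1.
k = cos φ₀ / cos φ = 3.17  ⇒  cos φ = cos 48.4° / 3.17 = 0.2094.
φ = arccos(0.2094) ≈ 77.9°.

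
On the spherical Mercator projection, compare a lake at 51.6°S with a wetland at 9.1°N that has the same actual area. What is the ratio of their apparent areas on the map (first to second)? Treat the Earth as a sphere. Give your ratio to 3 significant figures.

2.53

Mercator areal scale is sec²φ.
At 51.6°: sec²(51.6°) = 1/0.6211² = 2.592.
At 9.1°: sec²(9.1°) = 1/0.9874² = 1.026.
Ratio = 2.592/1.026 = cos²(9.1°)/cos²(51.6°) ≈ 2.53.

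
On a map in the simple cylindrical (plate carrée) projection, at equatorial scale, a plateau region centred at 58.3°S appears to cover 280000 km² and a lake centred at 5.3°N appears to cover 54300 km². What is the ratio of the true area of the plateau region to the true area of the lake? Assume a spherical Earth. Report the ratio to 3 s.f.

Plate carrée has h = 1 and k = sec φ, giving areal scale sec φ; true area = (apparent area) · cos φ.
True area of plateau region: 280000 × cos(58.3°) = 280000 × 0.5255 = 147100 km².
True area of lake: 54300 × cos(5.3°) = 54300 × 0.9957 = 54070 km².
Ratio = 147100 / 54070 ≈ 2.72.

2.72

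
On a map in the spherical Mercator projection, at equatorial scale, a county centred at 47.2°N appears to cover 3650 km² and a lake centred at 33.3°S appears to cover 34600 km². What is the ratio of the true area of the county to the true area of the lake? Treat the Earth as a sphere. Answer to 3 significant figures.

0.0697

Mercator's areal exaggeration is sec²φ; hence true area = (apparent area) · cos²φ.
True area of county: 3650 × cos²(47.2°) = 3650 × 0.4616 = 1685 km².
True area of lake: 34600 × cos²(33.3°) = 34600 × 0.6986 = 24170 km².
Ratio = 1685 / 24170 ≈ 0.0697.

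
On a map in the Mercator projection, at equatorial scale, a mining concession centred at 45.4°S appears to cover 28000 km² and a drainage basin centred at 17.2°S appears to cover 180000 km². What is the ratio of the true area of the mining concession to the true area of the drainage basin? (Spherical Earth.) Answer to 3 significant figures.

0.0840

Since Mercator area scale is 1/cos²φ, the true area equals the apparent area multiplied by cos²φ.
True area of mining concession: 28000 × cos²(45.4°) = 28000 × 0.4930 = 13800 km².
True area of drainage basin: 180000 × cos²(17.2°) = 180000 × 0.9126 = 164300 km².
Ratio = 13800 / 164300 ≈ 0.0840.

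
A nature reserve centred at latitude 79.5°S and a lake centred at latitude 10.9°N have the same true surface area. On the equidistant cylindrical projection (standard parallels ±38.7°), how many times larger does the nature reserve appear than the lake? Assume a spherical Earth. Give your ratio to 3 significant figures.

5.39

In the equirectangular projection with standard parallel φ₀ = 38.7° (x = Rλ cos φ₀, y = Rφ), meridians are true-scale (h = 1) and the parallel scale is k = cos φ₀ / cos φ.
Areal scale at 79.5°: h·k = 1.000 × 4.283 = 4.283.
Areal scale at 10.9°: h·k = 1.000 × 0.7948 = 0.7948.
Ratio = 4.283/0.7948 ≈ 5.39.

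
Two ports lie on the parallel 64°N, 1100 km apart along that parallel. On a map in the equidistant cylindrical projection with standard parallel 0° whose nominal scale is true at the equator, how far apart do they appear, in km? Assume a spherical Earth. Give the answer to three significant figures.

For the equirectangular projection with φ₀ = 0 (plate carrée), h = 1 along meridians and k = sec φ along parallels.
Along the parallel, k = sec 64° = 1/0.4384 = 2.281.
Map distance = 1100 × 2.281 ≈ 2510 km.

2510 km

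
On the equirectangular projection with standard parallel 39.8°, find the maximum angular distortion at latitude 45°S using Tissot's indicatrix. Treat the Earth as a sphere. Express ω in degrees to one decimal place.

With standard parallel φ₀ = 39.8°, the equirectangular projection gives x = Rλ cos φ₀, y = Rφ, so h = 1 and k = cos 39.8° / cos φ.
At 45°: h = 1.000, k = 1.087; principal scales a = 1.087, b = 1.000.
sin(ω/2) = (a − b)/(a + b) = 0.08652/2.087 = 0.04146, so ω = 2 arcsin(0.04146) ≈ 4.8°.

4.8°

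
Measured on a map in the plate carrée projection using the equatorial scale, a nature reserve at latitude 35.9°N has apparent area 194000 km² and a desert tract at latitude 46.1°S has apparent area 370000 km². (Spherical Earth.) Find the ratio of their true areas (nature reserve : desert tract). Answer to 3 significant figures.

0.613

Plate carrée has h = 1 and k = sec φ, giving areal scale sec φ; true area = (apparent area) · cos φ.
True area of nature reserve: 194000 × cos(35.9°) = 194000 × 0.8100 = 157100 km².
True area of desert tract: 370000 × cos(46.1°) = 370000 × 0.6934 = 256600 km².
Ratio = 157100 / 256600 ≈ 0.613.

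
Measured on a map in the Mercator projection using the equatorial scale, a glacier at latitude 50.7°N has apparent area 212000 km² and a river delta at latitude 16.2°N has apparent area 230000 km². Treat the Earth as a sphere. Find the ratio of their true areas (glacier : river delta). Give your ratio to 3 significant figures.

Since Mercator area scale is 1/cos²φ, the true area equals the apparent area multiplied by cos²φ.
True area of glacier: 212000 × cos²(50.7°) = 212000 × 0.4012 = 85050 km².
True area of river delta: 230000 × cos²(16.2°) = 230000 × 0.9222 = 212100 km².
Ratio = 85050 / 212100 ≈ 0.401.

0.401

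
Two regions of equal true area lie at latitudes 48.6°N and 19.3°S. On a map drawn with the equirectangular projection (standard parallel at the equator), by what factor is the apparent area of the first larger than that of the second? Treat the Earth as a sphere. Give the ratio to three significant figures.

1.43

Plate carrée maps x = Rλ, y = Rφ. The meridian scale is h = 1 and the parallel scale is k = 1/cos φ = sec φ.
Areal scale at 48.6°: h·k = 1.000 × 1.512 = 1.512.
Areal scale at 19.3°: h·k = 1.000 × 1.060 = 1.060.
Ratio = 1.512/1.060 ≈ 1.43.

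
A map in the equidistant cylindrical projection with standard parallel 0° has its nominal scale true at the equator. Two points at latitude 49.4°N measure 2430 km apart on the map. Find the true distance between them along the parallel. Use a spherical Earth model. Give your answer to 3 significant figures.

1580 km

In the plate carrée (x = Rλ, y = Rφ), meridians are true-scale (h = 1) and parallels are stretched by k = sec φ.
Along the parallel at 49.4°, map distances are exaggerated by k = sec 49.4° = 1.537.
True distance = 2430 / 1.537 = 2430 × cos 49.4° ≈ 1580 km.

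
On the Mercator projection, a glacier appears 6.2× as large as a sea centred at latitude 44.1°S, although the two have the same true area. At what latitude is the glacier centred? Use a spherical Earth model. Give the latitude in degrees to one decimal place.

Mercator areal scale is sec²φ, so apparent-area ratio = sec²φ₁ / sec²φ₂ = cos²φ₂ / cos²φ₁.
cos²φ₂ / cos²φ₁ = 6.2  ⇒  cos φ₁ = cos 44.1° / √6.2 = 0.7181/2.490 = 0.2884.
φ₁ = arccos(0.2884) ≈ 73.2°.

73.2°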